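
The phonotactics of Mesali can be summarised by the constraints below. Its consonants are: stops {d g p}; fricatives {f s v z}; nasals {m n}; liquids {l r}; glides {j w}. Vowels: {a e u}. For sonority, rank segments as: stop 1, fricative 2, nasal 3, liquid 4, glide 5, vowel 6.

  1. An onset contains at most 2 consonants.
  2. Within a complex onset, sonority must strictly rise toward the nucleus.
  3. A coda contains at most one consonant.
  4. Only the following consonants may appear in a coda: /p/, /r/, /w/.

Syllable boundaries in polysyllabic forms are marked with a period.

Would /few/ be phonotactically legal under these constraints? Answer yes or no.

yes

/few/ — σ1 onset /f/, coda /w/ ok → phonotactically legal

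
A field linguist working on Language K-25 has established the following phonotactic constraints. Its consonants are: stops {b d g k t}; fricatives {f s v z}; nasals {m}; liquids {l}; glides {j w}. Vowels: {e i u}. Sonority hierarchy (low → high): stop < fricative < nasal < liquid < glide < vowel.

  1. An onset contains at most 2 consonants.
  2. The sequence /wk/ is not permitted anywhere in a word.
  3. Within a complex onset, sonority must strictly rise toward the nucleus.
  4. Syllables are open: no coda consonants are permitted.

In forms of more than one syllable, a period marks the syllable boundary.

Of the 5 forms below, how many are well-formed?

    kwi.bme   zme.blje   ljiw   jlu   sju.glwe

kwi.bme — σ1 onset /kw/ (1→5 rises), coda /∅/ ok; σ2 onset /bm/ (1→3 rises), coda /∅/ ok → well-formed
zme.blje — violates constraint 1: syllable 2 onset /blj/ has 3 consonants (> 2) → ill-formed
ljiw — violates constraint 4: syllable 1 coda /w/ has 1 consonant (> 0) → ill-formed
jlu — violates constraint 3: syllable 1 onset /jl/: /j/ (glide, 5) → /l/ (liquid, 4) does not rise → ill-formed
sju.glwe — violates constraint 1: syllable 2 onset /glw/ has 3 consonants (> 2) → ill-formed
Well-formed: kwi.bme → 1.

1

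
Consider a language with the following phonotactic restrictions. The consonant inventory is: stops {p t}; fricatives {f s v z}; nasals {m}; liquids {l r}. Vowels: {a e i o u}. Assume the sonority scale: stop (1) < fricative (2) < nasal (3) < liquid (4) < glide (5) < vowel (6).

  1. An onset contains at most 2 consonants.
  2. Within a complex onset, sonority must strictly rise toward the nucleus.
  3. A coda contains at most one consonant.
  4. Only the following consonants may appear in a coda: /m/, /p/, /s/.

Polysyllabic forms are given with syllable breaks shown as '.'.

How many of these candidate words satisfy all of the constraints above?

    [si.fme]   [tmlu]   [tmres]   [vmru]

1

[si.fme] — σ1 onset /s/, coda /∅/ ok; σ2 onset /fm/ (2→3 rises), coda /∅/ ok → phonotactically legal
[tmlu] — violates constraint 1: syllable 1 onset /tml/ has 3 consonants (> 2) → phonotactically illegal
[tmres] — violates constraint 1: syllable 1 onset /tmr/ has 3 consonants (> 2) → phonotactically illegal
[vmru] — violates constraint 1: syllable 1 onset /vmr/ has 3 consonants (> 2) → phonotactically illegal
Phonotactically legal: [si.fme] → 1.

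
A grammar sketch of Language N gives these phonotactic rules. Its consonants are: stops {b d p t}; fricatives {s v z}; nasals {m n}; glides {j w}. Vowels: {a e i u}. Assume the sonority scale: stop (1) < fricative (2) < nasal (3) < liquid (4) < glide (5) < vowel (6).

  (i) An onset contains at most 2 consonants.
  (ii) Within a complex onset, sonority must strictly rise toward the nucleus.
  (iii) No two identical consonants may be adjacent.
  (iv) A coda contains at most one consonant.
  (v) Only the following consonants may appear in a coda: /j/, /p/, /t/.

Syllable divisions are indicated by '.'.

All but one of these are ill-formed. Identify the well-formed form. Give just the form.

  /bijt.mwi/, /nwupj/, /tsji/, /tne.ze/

/bijt.mwi/ — violates constraint (iv): syllable 1 coda /jt/ has 2 consonants (> 1) → ill-formed
/nwupj/ — violates constraint (iv): syllable 1 coda /pj/ has 2 consonants (> 1) → ill-formed
/tsji/ — violates constraint (i): syllable 1 onset /tsj/ has 3 consonants (> 2) → ill-formed
/tne.ze/ — σ1 onset /tn/ (1→3 rises), coda /∅/ ok; σ2 onset /z/, coda /∅/ ok → well-formed

/tne.ze/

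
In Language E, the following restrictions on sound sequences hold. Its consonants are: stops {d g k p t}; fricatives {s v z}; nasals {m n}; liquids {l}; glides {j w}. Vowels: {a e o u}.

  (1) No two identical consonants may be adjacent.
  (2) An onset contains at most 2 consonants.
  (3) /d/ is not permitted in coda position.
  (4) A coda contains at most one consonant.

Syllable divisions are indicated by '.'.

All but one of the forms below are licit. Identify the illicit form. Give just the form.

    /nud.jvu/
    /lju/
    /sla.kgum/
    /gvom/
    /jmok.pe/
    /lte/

/nud.jvu/ — violates constraint 3: syllable 1 coda contains /d/ → illicit
/lju/ — σ1 onset /lj/ (2C), coda /∅/ ok → licit
/sla.kgum/ — σ1 onset /sl/ (2C), coda /∅/ ok; σ2 onset /kg/ (2C), coda /m/ ok → licit
/gvom/ — σ1 onset /gv/ (2C), coda /m/ ok → licit
/jmok.pe/ — σ1 onset /jm/ (2C), coda /k/ ok; σ2 onset /p/, coda /∅/ ok → licit
/lte/ — σ1 onset /lt/ (2C), coda /∅/ ok → licit

/nud.jvu/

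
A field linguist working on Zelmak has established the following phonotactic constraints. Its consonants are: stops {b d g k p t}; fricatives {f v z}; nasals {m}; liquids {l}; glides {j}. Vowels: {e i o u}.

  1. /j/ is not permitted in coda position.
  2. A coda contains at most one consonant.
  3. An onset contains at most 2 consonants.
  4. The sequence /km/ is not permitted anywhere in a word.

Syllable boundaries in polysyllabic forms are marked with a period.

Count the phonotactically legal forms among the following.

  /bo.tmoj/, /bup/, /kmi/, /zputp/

1

/bo.tmoj/ — violates constraint 1: syllable 2 coda contains /j/ → phonotactically illegal
/bup/ — σ1 onset /b/, coda /p/ ok → phonotactically legal
/kmi/ — violates constraint 4: contains banned sequence /km/ → phonotactically illegal
/zputp/ — violates constraint 2: syllable 1 coda /tp/ has 2 consonants (> 1) → phonotactically illegal
Phonotactically legal: /bup/ → 1.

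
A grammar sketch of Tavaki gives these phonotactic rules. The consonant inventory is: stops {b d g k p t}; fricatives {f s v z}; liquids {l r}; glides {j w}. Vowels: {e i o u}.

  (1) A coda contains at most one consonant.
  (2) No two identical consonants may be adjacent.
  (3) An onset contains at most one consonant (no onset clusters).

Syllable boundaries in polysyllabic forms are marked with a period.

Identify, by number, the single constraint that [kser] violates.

3

[kser]: syllable 1 onset /ks/ has 2 consonants (> 1).
This is a violation of constraint 3: "An onset contains at most one consonant (no onset clusters)."
The remaining constraints (1, 2) are satisfied.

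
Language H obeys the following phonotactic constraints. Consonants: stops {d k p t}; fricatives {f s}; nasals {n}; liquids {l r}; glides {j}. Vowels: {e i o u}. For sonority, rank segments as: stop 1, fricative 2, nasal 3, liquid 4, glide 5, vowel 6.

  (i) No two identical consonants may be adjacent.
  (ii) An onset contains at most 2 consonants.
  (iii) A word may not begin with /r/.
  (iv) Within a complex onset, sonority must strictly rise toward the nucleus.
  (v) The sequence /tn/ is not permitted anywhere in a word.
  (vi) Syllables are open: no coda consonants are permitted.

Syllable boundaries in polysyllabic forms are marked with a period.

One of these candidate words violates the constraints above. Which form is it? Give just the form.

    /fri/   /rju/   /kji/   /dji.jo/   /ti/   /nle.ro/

/rju/

/fri/ — σ1 onset /fr/ (2→4 rises), coda /∅/ ok → phonotactically legal
/rju/ — violates constraint (iii): word begins with /r/ → phonotactically illegal
/kji/ — σ1 onset /kj/ (1→5 rises), coda /∅/ ok → phonotactically legal
/dji.jo/ — σ1 onset /dj/ (1→5 rises), coda /∅/ ok; σ2 onset /j/, coda /∅/ ok → phonotactically legal
/ti/ — σ1 onset /t/, coda /∅/ ok → phonotactically legal
/nle.ro/ — σ1 onset /nl/ (3→4 rises), coda /∅/ ok; σ2 onset /r/, coda /∅/ ok → phonotactically legal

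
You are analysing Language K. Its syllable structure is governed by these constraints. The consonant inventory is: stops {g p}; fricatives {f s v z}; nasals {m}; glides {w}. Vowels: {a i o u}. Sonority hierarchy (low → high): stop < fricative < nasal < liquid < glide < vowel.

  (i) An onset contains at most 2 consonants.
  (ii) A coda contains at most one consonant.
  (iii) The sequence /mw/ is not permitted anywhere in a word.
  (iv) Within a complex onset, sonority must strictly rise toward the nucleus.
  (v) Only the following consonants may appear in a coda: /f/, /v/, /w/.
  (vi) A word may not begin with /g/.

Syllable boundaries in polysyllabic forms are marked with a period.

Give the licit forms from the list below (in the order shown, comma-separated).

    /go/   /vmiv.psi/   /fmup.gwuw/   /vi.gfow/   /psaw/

/go/ — violates constraint (vi): word begins with /g/ → illicit
/vmiv.psi/ — σ1 onset /vm/ (2→3 rises), coda /v/ ok; σ2 onset /ps/ (1→2 rises), coda /∅/ ok → licit
/fmup.gwuw/ — violates constraint (v): syllable 1 coda contains /p/, which is not a licensed coda consonant → illicit
/vi.gfow/ — σ1 onset /v/, coda /∅/ ok; σ2 onset /gf/ (1→2 rises), coda /w/ ok → licit
/psaw/ — σ1 onset /ps/ (1→2 rises), coda /w/ ok → licit

/vmiv.psi/, /vi.gfow/, /psaw/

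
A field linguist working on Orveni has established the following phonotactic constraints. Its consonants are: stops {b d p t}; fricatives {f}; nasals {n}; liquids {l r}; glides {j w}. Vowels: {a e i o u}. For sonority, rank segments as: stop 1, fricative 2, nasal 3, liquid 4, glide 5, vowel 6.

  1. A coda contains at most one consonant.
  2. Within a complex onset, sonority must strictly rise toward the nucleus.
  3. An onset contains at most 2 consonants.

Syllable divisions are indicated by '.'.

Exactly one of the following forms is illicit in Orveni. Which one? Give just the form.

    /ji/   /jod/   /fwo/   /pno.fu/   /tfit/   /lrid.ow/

/ji/ — σ1 onset /j/, coda /∅/ ok → licit
/jod/ — σ1 onset /j/, coda /d/ ok → licit
/fwo/ — σ1 onset /fw/ (2→5 rises), coda /∅/ ok → licit
/pno.fu/ — σ1 onset /pn/ (1→3 rises), coda /∅/ ok; σ2 onset /f/, coda /∅/ ok → licit
/tfit/ — σ1 onset /tf/ (1→2 rises), coda /t/ ok → licit
/lrid.ow/ — violates constraint 2: syllable 1 onset /lr/: /l/ (liquid, 4) → /r/ (liquid, 4) does not rise → illicit

/lrid.ow/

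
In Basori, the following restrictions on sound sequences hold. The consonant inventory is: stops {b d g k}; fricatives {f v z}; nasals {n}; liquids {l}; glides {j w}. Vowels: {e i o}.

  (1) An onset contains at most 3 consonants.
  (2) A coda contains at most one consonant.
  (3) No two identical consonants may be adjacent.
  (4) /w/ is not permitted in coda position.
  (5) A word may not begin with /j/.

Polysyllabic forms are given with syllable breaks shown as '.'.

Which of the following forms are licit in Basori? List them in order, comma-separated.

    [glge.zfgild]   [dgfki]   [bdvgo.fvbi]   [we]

[we]

[glge.zfgild] — violates constraint 2: syllable 2 coda /ld/ has 2 consonants (> 1) → illicit
[dgfki] — violates constraint 1: syllable 1 onset /dgfk/ has 4 consonants (> 3) → illicit
[bdvgo.fvbi] — violates constraint 1: syllable 1 onset /bdvg/ has 4 consonants (> 3) → illicit
[we] — σ1 onset /w/, coda /∅/ ok → licit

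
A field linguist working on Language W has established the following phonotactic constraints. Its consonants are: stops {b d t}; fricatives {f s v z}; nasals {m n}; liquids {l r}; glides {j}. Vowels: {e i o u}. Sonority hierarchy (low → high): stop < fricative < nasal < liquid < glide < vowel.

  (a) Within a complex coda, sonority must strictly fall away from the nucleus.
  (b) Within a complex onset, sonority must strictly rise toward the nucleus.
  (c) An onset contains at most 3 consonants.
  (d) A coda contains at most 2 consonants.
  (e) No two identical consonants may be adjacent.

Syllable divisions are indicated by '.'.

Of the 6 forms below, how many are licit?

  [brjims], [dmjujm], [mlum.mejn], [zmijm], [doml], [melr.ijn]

[brjims] — σ1 onset /brj/ (1→4→5 rises), coda /ms/ (3→2 falls) ok → licit
[dmjujm] — σ1 onset /dmj/ (1→3→5 rises), coda /jm/ (5→3 falls) ok → licit
[mlum.mejn] — violates constraint (e): adjacent identical consonants /mm/ → illicit
[zmijm] — σ1 onset /zm/ (2→3 rises), coda /jm/ (5→3 falls) ok → licit
[doml] — violates constraint (a): syllable 1 coda /ml/: /m/ (nasal, 3) → /l/ (liquid, 4) does not fall → illicit
[melr.ijn] — violates constraint (a): syllable 1 coda /lr/: /l/ (liquid, 4) → /r/ (liquid, 4) does not fall → illicit
Licit: [brjims], [dmjujm], [zmijm] → 3.

3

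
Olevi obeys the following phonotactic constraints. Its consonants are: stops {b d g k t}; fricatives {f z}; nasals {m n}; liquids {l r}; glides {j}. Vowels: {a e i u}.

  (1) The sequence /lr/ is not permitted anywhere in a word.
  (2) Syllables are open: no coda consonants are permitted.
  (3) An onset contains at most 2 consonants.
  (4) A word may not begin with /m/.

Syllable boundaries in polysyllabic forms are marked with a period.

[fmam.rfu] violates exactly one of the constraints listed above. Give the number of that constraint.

2

[fmam.rfu]: syllable 1 coda /m/ has 1 consonant (> 0).
This is a violation of constraint 2: "Syllables are open: no coda consonants are permitted."
The remaining constraints (1, 3, 4) are satisfied.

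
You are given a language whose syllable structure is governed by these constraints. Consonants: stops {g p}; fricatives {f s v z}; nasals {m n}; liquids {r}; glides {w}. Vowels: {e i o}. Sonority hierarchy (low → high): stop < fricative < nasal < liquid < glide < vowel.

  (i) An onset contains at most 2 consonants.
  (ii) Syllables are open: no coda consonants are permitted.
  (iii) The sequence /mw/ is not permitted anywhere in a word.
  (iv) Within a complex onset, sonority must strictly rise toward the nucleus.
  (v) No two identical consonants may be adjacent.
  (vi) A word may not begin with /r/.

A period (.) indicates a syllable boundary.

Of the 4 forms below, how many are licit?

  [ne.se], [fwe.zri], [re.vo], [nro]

3

[ne.se] — σ1 onset /n/, coda /∅/ ok; σ2 onset /s/, coda /∅/ ok → licit
[fwe.zri] — σ1 onset /fw/ (2→5 rises), coda /∅/ ok; σ2 onset /zr/ (2→4 rises), coda /∅/ ok → licit
[re.vo] — violates constraint (vi): word begins with /r/ → illicit
[nro] — σ1 onset /nr/ (3→4 rises), coda /∅/ ok → licit
Licit: [ne.se], [fwe.zri], [nro] → 3.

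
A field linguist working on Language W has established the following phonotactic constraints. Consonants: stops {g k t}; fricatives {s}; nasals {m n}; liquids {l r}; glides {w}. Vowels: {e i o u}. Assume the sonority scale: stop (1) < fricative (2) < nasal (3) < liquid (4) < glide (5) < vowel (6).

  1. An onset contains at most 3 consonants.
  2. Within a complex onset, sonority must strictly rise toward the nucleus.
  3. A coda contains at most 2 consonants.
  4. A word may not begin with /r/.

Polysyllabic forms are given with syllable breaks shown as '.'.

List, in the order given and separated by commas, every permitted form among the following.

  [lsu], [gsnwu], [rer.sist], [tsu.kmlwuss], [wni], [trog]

[trog]

[lsu] — violates constraint 2: syllable 1 onset /ls/: /l/ (liquid, 4) → /s/ (fricative, 2) does not rise → not permitted
[gsnwu] — violates constraint 1: syllable 1 onset /gsnw/ has 4 consonants (> 3) → not permitted
[rer.sist] — violates constraint 4: word begins with /r/ → not permitted
[tsu.kmlwuss] — violates constraint 1: syllable 2 onset /kmlw/ has 4 consonants (> 3) → not permitted
[wni] — violates constraint 2: syllable 1 onset /wn/: /w/ (glide, 5) → /n/ (nasal, 3) does not rise → not permitted
[trog] — σ1 onset /tr/ (1→4 rises), coda /g/ ok → permitted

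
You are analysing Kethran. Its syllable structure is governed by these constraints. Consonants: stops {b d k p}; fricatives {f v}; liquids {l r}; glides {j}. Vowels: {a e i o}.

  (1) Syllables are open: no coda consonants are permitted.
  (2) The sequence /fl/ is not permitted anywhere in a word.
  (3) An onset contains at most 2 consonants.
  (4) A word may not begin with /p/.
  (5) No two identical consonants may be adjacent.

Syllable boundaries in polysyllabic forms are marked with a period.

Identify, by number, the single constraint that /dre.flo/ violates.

2

/dre.flo/: contains banned sequence /fl/.
This is a violation of constraint 2: "The sequence /fl/ is not permitted anywhere in a word."
The remaining constraints (1, 3, 4, 5) are satisfied.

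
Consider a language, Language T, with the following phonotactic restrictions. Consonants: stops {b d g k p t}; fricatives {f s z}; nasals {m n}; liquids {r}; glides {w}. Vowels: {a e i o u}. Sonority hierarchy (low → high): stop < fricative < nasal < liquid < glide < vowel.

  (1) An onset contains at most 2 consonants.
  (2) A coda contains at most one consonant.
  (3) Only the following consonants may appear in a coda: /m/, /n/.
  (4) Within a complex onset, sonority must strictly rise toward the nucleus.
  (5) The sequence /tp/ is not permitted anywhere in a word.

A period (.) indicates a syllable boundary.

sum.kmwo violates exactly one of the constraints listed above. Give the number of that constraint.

1

sum.kmwo: syllable 2 onset /kmw/ has 3 consonants (> 2).
This is a violation of constraint 1: "An onset contains at most 2 consonants."
The remaining constraints (2, 3, 4, 5) are satisfied.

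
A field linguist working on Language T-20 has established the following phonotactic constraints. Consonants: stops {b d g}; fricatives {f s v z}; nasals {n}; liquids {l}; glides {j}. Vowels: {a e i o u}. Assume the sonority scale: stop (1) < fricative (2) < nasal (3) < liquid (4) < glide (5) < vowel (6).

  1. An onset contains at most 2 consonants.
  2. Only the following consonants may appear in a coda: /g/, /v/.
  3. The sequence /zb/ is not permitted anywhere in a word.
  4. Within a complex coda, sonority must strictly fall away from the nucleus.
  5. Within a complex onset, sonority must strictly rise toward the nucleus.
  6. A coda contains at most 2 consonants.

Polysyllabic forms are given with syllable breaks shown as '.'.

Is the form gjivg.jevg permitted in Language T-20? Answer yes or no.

gjivg.jevg — σ1 onset /gj/ (1→5 rises), coda /vg/ (2→1 falls) ok; σ2 onset /j/, coda /vg/ (2→1 falls) ok → permitted

yes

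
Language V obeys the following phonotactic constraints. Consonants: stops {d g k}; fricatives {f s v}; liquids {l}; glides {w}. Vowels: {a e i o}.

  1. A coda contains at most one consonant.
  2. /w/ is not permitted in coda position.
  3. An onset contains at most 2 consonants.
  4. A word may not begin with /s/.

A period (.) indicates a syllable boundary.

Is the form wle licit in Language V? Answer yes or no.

yes

wle — σ1 onset /wl/ (2C), coda /∅/ ok → licit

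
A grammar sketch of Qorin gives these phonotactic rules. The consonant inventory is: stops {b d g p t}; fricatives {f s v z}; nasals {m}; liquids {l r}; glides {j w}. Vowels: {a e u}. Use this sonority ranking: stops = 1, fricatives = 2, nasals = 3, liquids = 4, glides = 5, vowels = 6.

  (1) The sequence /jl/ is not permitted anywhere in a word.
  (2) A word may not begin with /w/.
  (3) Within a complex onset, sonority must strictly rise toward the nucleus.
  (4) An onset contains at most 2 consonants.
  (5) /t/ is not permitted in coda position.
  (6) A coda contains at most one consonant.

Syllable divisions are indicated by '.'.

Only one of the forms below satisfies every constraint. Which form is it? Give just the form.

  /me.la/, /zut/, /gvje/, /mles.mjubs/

/me.la/

/me.la/ — σ1 onset /m/, coda /∅/ ok; σ2 onset /l/, coda /∅/ ok → phonotactically legal
/zut/ — violates constraint 5: syllable 1 coda contains /t/ → phonotactically illegal
/gvje/ — violates constraint 4: syllable 1 onset /gvj/ has 3 consonants (> 2) → phonotactically illegal
/mles.mjubs/ — violates constraint 6: syllable 2 coda /bs/ has 2 consonants (> 1) → phonotactically illegal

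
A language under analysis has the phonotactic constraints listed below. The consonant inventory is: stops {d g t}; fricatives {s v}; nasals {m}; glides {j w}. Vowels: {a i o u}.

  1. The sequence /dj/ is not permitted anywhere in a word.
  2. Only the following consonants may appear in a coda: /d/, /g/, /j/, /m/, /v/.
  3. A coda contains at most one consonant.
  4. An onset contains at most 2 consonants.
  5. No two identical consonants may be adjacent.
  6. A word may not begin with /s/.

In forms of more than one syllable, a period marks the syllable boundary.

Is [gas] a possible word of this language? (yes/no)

[gas] — violates constraint 2: syllable 1 coda contains /s/, which is not a licensed coda consonant → illicit

no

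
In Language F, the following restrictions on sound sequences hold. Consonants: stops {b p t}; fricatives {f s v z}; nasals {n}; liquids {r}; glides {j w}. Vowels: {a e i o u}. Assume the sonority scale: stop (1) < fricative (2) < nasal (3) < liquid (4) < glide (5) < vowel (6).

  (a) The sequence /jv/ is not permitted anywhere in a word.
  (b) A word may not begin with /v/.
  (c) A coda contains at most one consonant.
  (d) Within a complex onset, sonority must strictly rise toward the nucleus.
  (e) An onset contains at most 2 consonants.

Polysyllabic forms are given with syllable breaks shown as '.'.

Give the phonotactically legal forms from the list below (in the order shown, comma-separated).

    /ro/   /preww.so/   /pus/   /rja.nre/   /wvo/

/ro/ — σ1 onset /r/, coda /∅/ ok → phonotactically legal
/preww.so/ — violates constraint (c): syllable 1 coda /ww/ has 2 consonants (> 1) → phonotactically illegal
/pus/ — σ1 onset /p/, coda /s/ ok → phonotactically legal
/rja.nre/ — σ1 onset /rj/ (4→5 rises), coda /∅/ ok; σ2 onset /nr/ (3→4 rises), coda /∅/ ok → phonotactically legal
/wvo/ — violates constraint (d): syllable 1 onset /wv/: /w/ (glide, 5) → /v/ (fricative, 2) does not rise → phonotactically illegal

/ro/, /pus/, /rja.nre/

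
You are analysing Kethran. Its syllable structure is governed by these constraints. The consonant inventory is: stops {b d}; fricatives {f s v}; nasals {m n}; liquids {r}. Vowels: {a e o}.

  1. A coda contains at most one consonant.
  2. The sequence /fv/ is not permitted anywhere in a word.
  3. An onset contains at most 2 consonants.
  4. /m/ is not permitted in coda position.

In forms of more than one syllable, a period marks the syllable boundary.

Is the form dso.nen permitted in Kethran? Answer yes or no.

dso.nen — σ1 onset /ds/ (2C), coda /∅/ ok; σ2 onset /n/, coda /n/ ok → permitted

yes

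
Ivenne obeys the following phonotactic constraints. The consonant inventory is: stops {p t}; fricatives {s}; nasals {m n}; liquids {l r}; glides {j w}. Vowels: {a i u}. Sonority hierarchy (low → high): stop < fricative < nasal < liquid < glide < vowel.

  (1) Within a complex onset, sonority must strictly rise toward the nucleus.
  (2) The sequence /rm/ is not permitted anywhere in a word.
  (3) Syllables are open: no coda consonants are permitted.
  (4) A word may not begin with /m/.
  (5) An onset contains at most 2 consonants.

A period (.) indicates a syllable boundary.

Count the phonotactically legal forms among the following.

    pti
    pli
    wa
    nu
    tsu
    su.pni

pti — violates constraint 1: syllable 1 onset /pt/: /p/ (stop, 1) → /t/ (stop, 1) does not rise → phonotactically illegal
pli — σ1 onset /pl/ (1→4 rises), coda /∅/ ok → phonotactically legal
wa — σ1 onset /w/, coda /∅/ ok → phonotactically legal
nu — σ1 onset /n/, coda /∅/ ok → phonotactically legal
tsu — σ1 onset /ts/ (1→2 rises), coda /∅/ ok → phonotactically legal
su.pni — σ1 onset /s/, coda /∅/ ok; σ2 onset /pn/ (1→3 rises), coda /∅/ ok → phonotactically legal
Phonotactically legal: pli, wa, nu, tsu, su.pni → 5.

5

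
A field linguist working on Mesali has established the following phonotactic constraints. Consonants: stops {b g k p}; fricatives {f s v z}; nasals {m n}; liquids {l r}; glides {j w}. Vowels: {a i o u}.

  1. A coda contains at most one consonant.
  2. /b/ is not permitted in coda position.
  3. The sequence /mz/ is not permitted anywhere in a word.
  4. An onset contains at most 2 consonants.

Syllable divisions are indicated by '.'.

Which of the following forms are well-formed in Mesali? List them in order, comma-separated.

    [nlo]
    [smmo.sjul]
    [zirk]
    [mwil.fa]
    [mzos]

[nlo], [mwil.fa]

[nlo] — σ1 onset /nl/ (2C), coda /∅/ ok → well-formed
[smmo.sjul] — violates constraint 4: syllable 1 onset /smm/ has 3 consonants (> 2) → ill-formed
[zirk] — violates constraint 1: syllable 1 coda /rk/ has 2 consonants (> 1) → ill-formed
[mwil.fa] — σ1 onset /mw/ (2C), coda /l/ ok; σ2 onset /f/, coda /∅/ ok → well-formed
[mzos] — violates constraint 3: contains banned sequence /mz/ → ill-formed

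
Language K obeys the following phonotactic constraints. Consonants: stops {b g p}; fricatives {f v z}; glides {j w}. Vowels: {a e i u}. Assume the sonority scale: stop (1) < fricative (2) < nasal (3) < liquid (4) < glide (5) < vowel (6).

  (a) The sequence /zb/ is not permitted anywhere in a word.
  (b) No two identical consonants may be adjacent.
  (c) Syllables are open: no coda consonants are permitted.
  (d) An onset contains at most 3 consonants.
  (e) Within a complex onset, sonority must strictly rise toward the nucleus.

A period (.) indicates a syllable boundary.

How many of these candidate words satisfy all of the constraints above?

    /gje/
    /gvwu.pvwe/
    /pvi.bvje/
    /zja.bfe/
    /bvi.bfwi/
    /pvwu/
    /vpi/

6

/gje/ — σ1 onset /gj/ (1→5 rises), coda /∅/ ok → permitted
/gvwu.pvwe/ — σ1 onset /gvw/ (1→2→5 rises), coda /∅/ ok; σ2 onset /pvw/ (1→2→5 rises), coda /∅/ ok → permitted
/pvi.bvje/ — σ1 onset /pv/ (1→2 rises), coda /∅/ ok; σ2 onset /bvj/ (1→2→5 rises), coda /∅/ ok → permitted
/zja.bfe/ — σ1 onset /zj/ (2→5 rises), coda /∅/ ok; σ2 onset /bf/ (1→2 rises), coda /∅/ ok → permitted
/bvi.bfwi/ — σ1 onset /bv/ (1→2 rises), coda /∅/ ok; σ2 onset /bfw/ (1→2→5 rises), coda /∅/ ok → permitted
/pvwu/ — σ1 onset /pvw/ (1→2→5 rises), coda /∅/ ok → permitted
/vpi/ — violates constraint (e): syllable 1 onset /vp/: /v/ (fricative, 2) → /p/ (stop, 1) does not rise → not permitted
Permitted: /gje/, /gvwu.pvwe/, /pvi.bvje/, /zja.bfe/, /bvi.bfwi/, /pvwu/ → 6.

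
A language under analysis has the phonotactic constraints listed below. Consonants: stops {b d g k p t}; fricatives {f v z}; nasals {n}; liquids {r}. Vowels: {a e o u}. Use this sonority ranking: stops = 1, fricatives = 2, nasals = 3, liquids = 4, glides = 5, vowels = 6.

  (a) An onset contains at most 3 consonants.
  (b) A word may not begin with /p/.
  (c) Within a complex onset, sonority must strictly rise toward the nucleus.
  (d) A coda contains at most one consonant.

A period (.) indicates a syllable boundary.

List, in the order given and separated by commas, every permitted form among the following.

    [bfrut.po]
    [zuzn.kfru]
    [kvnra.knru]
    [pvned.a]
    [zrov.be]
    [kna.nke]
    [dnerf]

[bfrut.po] — σ1 onset /bfr/ (1→2→4 rises), coda /t/ ok; σ2 onset /p/, coda /∅/ ok → permitted
[zuzn.kfru] — violates constraint (d): syllable 1 coda /zn/ has 2 consonants (> 1) → not permitted
[kvnra.knru] — violates constraint (a): syllable 1 onset /kvnr/ has 4 consonants (> 3) → not permitted
[pvned.a] — violates constraint (b): word begins with /p/ → not permitted
[zrov.be] — σ1 onset /zr/ (2→4 rises), coda /v/ ok; σ2 onset /b/, coda /∅/ ok → permitted
[kna.nke] — violates constraint (c): syllable 2 onset /nk/: /n/ (nasal, 3) → /k/ (stop, 1) does not rise → not permitted
[dnerf] — violates constraint (d): syllable 1 coda /rf/ has 2 consonants (> 1) → not permitted

[bfrut.po], [zrov.be]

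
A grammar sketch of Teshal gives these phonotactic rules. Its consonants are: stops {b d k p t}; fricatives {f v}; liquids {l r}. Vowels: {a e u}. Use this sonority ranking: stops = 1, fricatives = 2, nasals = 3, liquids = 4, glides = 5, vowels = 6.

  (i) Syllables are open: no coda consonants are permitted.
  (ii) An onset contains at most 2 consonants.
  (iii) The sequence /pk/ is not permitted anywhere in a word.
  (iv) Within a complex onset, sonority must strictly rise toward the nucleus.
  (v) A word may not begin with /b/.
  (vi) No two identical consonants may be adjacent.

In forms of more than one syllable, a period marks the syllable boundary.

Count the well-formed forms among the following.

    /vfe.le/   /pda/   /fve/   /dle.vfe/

0

/vfe.le/ — violates constraint (iv): syllable 1 onset /vf/: /v/ (fricative, 2) → /f/ (fricative, 2) does not rise → ill-formed
/pda/ — violates constraint (iv): syllable 1 onset /pd/: /p/ (stop, 1) → /d/ (stop, 1) does not rise → ill-formed
/fve/ — violates constraint (iv): syllable 1 onset /fv/: /f/ (fricative, 2) → /v/ (fricative, 2) does not rise → ill-formed
/dle.vfe/ — violates constraint (iv): syllable 2 onset /vf/: /v/ (fricative, 2) → /f/ (fricative, 2) does not rise → ill-formed
No form is well-formed → 0.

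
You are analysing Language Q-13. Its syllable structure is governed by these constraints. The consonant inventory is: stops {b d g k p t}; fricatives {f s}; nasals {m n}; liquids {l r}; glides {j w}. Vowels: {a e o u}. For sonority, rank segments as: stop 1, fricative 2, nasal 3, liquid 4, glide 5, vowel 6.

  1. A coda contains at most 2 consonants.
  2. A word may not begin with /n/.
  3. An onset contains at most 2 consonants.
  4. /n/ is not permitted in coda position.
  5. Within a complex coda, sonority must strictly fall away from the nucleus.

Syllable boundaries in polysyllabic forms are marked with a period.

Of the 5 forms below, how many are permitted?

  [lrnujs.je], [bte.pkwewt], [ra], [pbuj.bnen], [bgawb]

2

[lrnujs.je] — violates constraint 3: syllable 1 onset /lrn/ has 3 consonants (> 2) → not permitted
[bte.pkwewt] — violates constraint 3: syllable 2 onset /pkw/ has 3 consonants (> 2) → not permitted
[ra] — σ1 onset /r/, coda /∅/ ok → permitted
[pbuj.bnen] — violates constraint 4: syllable 2 coda contains /n/ → not permitted
[bgawb] — σ1 onset /bg/ (2C), coda /wb/ (5→1 falls) ok → permitted
Permitted: [ra], [bgawb] → 2.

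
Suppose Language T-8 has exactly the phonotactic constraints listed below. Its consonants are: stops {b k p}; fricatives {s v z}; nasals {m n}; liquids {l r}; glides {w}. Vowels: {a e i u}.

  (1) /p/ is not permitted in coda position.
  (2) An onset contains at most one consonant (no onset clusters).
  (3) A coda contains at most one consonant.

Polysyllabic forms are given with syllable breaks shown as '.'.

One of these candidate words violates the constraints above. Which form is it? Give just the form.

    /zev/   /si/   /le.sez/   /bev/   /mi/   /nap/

/nap/

/zev/ — σ1 onset /z/, coda /v/ ok → phonotactically legal
/si/ — σ1 onset /s/, coda /∅/ ok → phonotactically legal
/le.sez/ — σ1 onset /l/, coda /∅/ ok; σ2 onset /s/, coda /z/ ok → phonotactically legal
/bev/ — σ1 onset /b/, coda /v/ ok → phonotactically legal
/mi/ — σ1 onset /m/, coda /∅/ ok → phonotactically legal
/nap/ — violates constraint 1: syllable 1 coda contains /p/ → phonotactically illegal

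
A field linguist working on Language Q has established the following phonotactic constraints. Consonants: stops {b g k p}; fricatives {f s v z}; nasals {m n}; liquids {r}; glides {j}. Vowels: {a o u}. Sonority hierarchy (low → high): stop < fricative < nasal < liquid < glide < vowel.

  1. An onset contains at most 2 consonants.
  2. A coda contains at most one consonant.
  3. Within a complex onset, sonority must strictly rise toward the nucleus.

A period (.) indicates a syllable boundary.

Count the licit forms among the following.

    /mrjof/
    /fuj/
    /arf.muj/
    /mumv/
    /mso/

1

/mrjof/ — violates constraint 1: syllable 1 onset /mrj/ has 3 consonants (> 2) → illicit
/fuj/ — σ1 onset /f/, coda /j/ ok → licit
/arf.muj/ — violates constraint 2: syllable 1 coda /rf/ has 2 consonants (> 1) → illicit
/mumv/ — violates constraint 2: syllable 1 coda /mv/ has 2 consonants (> 1) → illicit
/mso/ — violates constraint 3: syllable 1 onset /ms/: /m/ (nasal, 3) → /s/ (fricative, 2) does not rise → illicit
Licit: /fuj/ → 1.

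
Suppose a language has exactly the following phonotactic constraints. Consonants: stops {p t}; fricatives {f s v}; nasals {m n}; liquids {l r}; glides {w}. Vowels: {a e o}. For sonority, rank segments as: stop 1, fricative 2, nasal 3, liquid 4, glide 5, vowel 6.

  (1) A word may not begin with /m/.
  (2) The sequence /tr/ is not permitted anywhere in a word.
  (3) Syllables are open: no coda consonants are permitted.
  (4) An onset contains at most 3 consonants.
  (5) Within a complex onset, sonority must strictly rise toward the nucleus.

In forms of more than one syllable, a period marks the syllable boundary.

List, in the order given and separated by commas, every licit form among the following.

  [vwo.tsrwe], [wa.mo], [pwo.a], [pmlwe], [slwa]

[vwo.tsrwe] — violates constraint 4: syllable 2 onset /tsrw/ has 4 consonants (> 3) → illicit
[wa.mo] — σ1 onset /w/, coda /∅/ ok; σ2 onset /m/, coda /∅/ ok → licit
[pwo.a] — σ1 onset /pw/ (1→5 rises), coda /∅/ ok; σ2 onset /∅/, coda /∅/ ok → licit
[pmlwe] — violates constraint 4: syllable 1 onset /pmlw/ has 4 consonants (> 3) → illicit
[slwa] — σ1 onset /slw/ (2→4→5 rises), coda /∅/ ok → licit

[wa.mo], [pwo.a], [slwa]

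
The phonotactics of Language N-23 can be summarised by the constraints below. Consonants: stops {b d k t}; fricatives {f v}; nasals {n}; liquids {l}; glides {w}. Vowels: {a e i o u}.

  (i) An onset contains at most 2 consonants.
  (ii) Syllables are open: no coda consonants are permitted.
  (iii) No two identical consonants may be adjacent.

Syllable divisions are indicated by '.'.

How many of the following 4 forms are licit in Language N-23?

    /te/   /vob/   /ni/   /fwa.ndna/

2

/te/ — σ1 onset /t/, coda /∅/ ok → licit
/vob/ — violates constraint (ii): syllable 1 coda /b/ has 1 consonant (> 0) → illicit
/ni/ — σ1 onset /n/, coda /∅/ ok → licit
/fwa.ndna/ — violates constraint (i): syllable 2 onset /ndn/ has 3 consonants (> 2) → illicit
Licit: /te/, /ni/ → 2.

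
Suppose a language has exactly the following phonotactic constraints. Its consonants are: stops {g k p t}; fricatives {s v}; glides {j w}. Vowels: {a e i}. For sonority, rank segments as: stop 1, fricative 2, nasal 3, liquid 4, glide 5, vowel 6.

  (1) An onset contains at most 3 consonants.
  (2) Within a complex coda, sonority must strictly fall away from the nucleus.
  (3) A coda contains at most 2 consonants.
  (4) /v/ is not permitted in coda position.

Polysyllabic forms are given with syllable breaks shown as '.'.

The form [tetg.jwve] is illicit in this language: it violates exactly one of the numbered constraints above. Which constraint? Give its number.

[tetg.jwve]: syllable 1 coda /tg/: /t/ (stop, 1) → /g/ (stop, 1) does not fall.
This is a violation of constraint 2: "Within a complex coda, sonority must strictly fall away from the nucleus."
The remaining constraints (1, 3, 4) are satisfied.

2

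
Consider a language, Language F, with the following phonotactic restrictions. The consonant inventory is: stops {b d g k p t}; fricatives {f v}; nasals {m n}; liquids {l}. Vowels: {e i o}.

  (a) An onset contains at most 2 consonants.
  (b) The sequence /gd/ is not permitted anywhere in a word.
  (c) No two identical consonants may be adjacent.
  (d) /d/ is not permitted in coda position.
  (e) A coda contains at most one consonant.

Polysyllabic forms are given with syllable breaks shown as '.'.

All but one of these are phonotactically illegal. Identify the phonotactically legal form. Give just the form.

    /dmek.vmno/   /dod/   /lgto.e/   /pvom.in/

/pvom.in/

/dmek.vmno/ — violates constraint (a): syllable 2 onset /vmn/ has 3 consonants (> 2) → phonotactically illegal
/dod/ — violates constraint (d): syllable 1 coda contains /d/ → phonotactically illegal
/lgto.e/ — violates constraint (a): syllable 1 onset /lgt/ has 3 consonants (> 2) → phonotactically illegal
/pvom.in/ — σ1 onset /pv/ (2C), coda /m/ ok; σ2 onset /∅/, coda /n/ ok → phonotactically legal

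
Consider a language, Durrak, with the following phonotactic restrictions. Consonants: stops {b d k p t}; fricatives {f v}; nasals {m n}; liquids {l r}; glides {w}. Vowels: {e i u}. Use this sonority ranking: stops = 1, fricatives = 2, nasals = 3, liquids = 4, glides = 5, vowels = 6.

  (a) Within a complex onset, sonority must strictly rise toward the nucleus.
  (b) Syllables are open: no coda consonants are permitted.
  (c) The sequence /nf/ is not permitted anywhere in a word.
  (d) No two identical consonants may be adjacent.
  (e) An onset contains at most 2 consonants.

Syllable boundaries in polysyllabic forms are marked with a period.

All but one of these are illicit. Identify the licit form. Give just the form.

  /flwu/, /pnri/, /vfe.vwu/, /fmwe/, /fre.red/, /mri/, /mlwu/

/mri/

/flwu/ — violates constraint (e): syllable 1 onset /flw/ has 3 consonants (> 2) → illicit
/pnri/ — violates constraint (e): syllable 1 onset /pnr/ has 3 consonants (> 2) → illicit
/vfe.vwu/ — violates constraint (a): syllable 1 onset /vf/: /v/ (fricative, 2) → /f/ (fricative, 2) does not rise → illicit
/fmwe/ — violates constraint (e): syllable 1 onset /fmw/ has 3 consonants (> 2) → illicit
/fre.red/ — violates constraint (b): syllable 2 coda /d/ has 1 consonant (> 0) → illicit
/mri/ — σ1 onset /mr/ (3→4 rises), coda /∅/ ok → licit
/mlwu/ — violates constraint (e): syllable 1 onset /mlw/ has 3 consonants (> 2) → illicit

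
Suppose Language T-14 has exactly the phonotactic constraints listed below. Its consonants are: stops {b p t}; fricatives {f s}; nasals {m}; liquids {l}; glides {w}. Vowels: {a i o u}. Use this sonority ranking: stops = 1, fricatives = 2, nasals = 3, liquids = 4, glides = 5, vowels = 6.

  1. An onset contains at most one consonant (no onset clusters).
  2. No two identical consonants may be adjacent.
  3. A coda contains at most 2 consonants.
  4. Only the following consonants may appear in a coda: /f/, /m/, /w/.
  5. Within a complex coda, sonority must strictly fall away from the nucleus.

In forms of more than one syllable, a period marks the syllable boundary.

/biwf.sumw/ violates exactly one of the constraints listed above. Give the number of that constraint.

/biwf.sumw/: syllable 2 coda /mw/: /m/ (nasal, 3) → /w/ (glide, 5) does not fall.
This is a violation of constraint 5: "Within a complex coda, sonority must strictly fall away from the nucleus."
The remaining constraints (1, 2, 3, 4) are satisfied.

5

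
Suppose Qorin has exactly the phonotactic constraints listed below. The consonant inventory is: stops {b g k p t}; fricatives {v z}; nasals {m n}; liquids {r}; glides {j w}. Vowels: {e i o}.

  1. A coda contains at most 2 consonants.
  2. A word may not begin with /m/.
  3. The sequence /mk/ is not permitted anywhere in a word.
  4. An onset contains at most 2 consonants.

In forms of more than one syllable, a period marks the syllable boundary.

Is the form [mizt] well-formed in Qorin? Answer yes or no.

no

[mizt] — violates constraint 2: word begins with /m/ → ill-formed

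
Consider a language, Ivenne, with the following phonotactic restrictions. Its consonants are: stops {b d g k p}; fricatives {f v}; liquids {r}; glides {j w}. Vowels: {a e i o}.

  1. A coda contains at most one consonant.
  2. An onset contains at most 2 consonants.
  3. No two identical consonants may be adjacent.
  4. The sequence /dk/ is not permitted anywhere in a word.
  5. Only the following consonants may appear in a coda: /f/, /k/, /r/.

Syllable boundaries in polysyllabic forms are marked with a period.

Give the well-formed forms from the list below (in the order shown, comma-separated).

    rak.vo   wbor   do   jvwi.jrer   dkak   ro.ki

rak.vo, wbor, do, ro.ki

rak.vo — σ1 onset /r/, coda /k/ ok; σ2 onset /v/, coda /∅/ ok → well-formed
wbor — σ1 onset /wb/ (2C), coda /r/ ok → well-formed
do — σ1 onset /d/, coda /∅/ ok → well-formed
jvwi.jrer — violates constraint 2: syllable 1 onset /jvw/ has 3 consonants (> 2) → ill-formed
dkak — violates constraint 4: contains banned sequence /dk/ → ill-formed
ro.ki — σ1 onset /r/, coda /∅/ ok; σ2 onset /k/, coda /∅/ ok → well-formed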